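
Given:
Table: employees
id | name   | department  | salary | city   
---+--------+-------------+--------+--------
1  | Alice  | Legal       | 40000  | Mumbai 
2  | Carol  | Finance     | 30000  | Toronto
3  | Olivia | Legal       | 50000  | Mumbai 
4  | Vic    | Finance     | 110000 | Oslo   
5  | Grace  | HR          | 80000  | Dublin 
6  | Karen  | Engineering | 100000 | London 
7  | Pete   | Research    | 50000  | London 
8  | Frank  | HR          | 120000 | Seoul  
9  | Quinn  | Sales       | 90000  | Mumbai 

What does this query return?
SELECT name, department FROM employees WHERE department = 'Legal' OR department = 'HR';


Filtering: department = 'Legal' OR 'HR'
Matching: 4 rows

4 rows:
Alice, Legal
Olivia, Legal
Grace, HR
Frank, HR


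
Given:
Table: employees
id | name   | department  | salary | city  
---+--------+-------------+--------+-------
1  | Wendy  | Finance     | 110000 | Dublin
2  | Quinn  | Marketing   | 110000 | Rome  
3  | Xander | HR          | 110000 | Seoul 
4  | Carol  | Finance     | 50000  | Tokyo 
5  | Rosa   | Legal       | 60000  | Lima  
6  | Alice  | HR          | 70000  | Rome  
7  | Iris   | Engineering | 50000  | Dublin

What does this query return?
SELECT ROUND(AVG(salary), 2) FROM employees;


SUM(salary) = 560000
COUNT = 7
ROUND(AVG, 2) = ROUND(560000 / 7, 2) = 80000.0

80000.0


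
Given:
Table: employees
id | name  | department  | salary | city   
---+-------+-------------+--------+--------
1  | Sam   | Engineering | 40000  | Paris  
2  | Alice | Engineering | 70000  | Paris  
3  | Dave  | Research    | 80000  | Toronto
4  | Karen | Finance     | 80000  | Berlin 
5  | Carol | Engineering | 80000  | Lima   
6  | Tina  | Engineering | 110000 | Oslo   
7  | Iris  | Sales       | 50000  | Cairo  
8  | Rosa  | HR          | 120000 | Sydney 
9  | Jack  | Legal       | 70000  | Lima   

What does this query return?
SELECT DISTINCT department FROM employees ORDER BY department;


All 'department' values (row order): Engineering, Engineering, Research, Finance, Engineering, Engineering, Sales, HR, Legal
Removing duplicates leaves 6 unique value(s).

6 values:
Engineering
Finance
HR
Legal
Research
Sales


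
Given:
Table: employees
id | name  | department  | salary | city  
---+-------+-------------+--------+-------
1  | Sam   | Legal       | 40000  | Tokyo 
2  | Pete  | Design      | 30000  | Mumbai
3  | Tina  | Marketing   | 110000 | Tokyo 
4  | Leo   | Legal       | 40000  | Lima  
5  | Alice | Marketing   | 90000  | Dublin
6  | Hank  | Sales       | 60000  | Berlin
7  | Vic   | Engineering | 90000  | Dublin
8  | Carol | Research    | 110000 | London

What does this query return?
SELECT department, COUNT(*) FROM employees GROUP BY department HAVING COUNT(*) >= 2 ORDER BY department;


Groups with count >= 2:
  Legal: 2 -> PASS
  Marketing: 2 -> PASS
  Design: 1 -> filtered out
  Engineering: 1 -> filtered out
  Research: 1 -> filtered out
  Sales: 1 -> filtered out


2 groups:
Legal, 2
Marketing, 2


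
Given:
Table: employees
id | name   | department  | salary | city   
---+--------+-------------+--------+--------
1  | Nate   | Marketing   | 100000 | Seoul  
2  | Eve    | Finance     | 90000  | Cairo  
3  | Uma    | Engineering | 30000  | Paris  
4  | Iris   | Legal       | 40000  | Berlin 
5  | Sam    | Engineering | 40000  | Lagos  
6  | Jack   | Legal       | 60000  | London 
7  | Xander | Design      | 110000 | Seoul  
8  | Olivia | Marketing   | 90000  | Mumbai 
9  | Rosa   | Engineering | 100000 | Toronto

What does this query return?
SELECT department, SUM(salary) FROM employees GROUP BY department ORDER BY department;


Summing salary within each department:
  Design: 110000 = 110000
  Engineering: 30000 + 40000 + 100000 = 170000
  Finance: 90000 = 90000
  Legal: 40000 + 60000 = 100000
  Marketing: 100000 + 90000 = 190000


5 groups:
Design, 110000
Engineering, 170000
Finance, 90000
Legal, 100000
Marketing, 190000


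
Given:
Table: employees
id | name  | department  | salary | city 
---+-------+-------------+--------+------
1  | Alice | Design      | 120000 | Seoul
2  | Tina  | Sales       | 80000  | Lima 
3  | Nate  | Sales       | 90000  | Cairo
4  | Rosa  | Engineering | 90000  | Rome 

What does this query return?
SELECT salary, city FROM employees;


Projecting columns: salary, city

4 rows:
120000, Seoul
80000, Lima
90000, Cairo
90000, Rome


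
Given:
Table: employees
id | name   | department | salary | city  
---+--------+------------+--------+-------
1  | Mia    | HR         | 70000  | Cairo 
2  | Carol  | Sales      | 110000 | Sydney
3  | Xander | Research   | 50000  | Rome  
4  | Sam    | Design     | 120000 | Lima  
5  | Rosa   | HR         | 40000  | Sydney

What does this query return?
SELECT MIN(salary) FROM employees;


Salaries: 70000, 110000, 50000, 120000, 40000
MIN = 40000

40000


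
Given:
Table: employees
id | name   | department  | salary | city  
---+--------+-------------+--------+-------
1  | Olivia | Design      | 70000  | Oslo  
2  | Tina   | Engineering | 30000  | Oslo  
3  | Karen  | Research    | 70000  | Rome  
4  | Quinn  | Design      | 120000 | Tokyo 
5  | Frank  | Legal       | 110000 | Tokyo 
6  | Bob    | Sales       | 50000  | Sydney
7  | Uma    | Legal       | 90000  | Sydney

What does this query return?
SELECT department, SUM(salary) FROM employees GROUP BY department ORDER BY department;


Summing salary within each department:
  Design: 70000 + 120000 = 190000
  Engineering: 30000 = 30000
  Legal: 110000 + 90000 = 200000
  Research: 70000 = 70000
  Sales: 50000 = 50000


5 groups:
Design, 190000
Engineering, 30000
Legal, 200000
Research, 70000
Sales, 50000


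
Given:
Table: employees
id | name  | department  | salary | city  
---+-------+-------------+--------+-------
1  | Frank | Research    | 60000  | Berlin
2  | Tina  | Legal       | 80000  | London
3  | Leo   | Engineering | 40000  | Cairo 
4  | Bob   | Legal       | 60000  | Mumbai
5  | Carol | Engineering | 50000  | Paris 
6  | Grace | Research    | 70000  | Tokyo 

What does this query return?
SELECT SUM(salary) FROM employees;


SUM(salary) = 60000 + 80000 + 40000 + 60000 + 50000 + 70000 = 360000

360000


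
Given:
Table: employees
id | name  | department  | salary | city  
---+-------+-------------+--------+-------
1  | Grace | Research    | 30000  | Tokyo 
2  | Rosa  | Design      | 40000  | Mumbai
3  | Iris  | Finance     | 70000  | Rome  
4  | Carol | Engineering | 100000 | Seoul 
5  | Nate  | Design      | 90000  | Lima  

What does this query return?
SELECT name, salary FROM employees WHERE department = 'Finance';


Filtering: department = 'Finance'
Matching rows: 1

1 rows:
Iris, 70000


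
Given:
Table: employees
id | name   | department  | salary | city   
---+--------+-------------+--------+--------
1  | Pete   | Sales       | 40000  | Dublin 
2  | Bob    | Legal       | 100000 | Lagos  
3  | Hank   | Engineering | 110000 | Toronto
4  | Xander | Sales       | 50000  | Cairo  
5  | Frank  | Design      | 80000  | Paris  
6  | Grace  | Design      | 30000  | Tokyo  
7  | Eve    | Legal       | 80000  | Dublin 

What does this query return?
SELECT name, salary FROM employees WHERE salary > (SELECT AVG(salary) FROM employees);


Subquery: AVG(salary) = 70000.0
Filtering: salary > 70000.0
  Bob (100000) -> MATCH
  Hank (110000) -> MATCH
  Frank (80000) -> MATCH
  Eve (80000) -> MATCH


4 rows:
Bob, 100000
Hank, 110000
Frank, 80000
Eve, 80000


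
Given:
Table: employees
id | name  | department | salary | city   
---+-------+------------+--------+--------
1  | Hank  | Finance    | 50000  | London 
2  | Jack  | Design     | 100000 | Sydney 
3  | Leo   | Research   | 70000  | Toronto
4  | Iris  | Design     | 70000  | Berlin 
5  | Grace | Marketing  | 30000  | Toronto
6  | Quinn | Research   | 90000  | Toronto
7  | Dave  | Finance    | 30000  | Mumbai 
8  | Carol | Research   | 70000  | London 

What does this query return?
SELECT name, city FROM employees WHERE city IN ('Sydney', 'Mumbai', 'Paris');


Filtering: city IN ('Sydney', 'Mumbai', 'Paris')
Matching: 2 rows

2 rows:
Jack, Sydney
Dave, Mumbai


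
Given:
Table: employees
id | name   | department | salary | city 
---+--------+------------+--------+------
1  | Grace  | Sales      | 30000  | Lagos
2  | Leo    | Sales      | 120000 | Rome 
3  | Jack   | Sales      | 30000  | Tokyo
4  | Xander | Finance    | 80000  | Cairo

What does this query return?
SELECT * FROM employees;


SELECT * returns all 4 rows with all columns

4 rows:
1, Grace, Sales, 30000, Lagos
2, Leo, Sales, 120000, Rome
3, Jack, Sales, 30000, Tokyo
4, Xander, Finance, 80000, Cairo


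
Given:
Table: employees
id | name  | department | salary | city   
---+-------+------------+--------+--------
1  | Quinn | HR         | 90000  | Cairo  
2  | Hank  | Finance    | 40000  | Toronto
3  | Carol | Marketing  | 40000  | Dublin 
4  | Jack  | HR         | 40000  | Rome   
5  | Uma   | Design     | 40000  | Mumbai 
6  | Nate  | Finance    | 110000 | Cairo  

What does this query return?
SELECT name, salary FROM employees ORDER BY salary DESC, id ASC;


Sorting by salary DESC, then id ASC for ties

6 rows:
Nate, 110000
Quinn, 90000
Hank, 40000
Carol, 40000
Jack, 40000
Uma, 40000


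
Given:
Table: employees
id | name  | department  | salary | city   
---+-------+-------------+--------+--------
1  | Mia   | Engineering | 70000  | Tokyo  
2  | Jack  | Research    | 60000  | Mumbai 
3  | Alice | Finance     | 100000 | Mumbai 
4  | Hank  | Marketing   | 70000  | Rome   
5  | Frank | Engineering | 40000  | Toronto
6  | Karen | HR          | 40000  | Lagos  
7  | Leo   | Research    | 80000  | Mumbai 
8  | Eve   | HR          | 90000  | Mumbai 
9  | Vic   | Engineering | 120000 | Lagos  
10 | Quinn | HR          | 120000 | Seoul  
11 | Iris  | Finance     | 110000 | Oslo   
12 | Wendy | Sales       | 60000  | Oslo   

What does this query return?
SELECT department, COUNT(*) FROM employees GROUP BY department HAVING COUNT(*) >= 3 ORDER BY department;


Groups with count >= 3:
  Engineering: 3 -> PASS
  HR: 3 -> PASS
  Finance: 2 -> filtered out
  Marketing: 1 -> filtered out
  Research: 2 -> filtered out
  Sales: 1 -> filtered out


2 groups:
Engineering, 3
HR, 3


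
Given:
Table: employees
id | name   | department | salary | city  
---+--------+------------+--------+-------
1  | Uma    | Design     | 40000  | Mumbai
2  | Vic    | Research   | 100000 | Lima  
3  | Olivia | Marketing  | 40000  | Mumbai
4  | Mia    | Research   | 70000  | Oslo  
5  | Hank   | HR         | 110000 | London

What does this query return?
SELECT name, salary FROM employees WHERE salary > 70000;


Filtering: salary > 70000
Matching: 2 rows

2 rows:
Vic, 100000
Hank, 110000


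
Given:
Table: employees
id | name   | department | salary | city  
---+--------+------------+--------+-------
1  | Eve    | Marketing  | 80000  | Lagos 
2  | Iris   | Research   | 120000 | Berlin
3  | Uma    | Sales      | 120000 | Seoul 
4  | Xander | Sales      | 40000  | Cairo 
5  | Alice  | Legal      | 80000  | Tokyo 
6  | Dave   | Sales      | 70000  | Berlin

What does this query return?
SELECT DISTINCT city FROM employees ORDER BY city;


All 'city' values (row order): Lagos, Berlin, Seoul, Cairo, Tokyo, Berlin
Removing duplicates leaves 5 unique value(s).

5 values:
Berlin
Cairo
Lagos
Seoul
Tokyo


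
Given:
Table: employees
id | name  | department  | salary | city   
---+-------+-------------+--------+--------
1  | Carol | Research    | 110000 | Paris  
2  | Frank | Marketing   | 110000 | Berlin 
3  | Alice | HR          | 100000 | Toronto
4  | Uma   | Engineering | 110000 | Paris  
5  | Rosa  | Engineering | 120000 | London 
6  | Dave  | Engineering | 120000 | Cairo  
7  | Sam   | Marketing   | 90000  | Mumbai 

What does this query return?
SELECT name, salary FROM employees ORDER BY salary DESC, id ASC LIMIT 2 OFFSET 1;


Sort by salary DESC (id ASC tiebreak), then skip 1 and take 2
Rows 2 through 3

2 rows:
Dave, 120000
Carol, 110000


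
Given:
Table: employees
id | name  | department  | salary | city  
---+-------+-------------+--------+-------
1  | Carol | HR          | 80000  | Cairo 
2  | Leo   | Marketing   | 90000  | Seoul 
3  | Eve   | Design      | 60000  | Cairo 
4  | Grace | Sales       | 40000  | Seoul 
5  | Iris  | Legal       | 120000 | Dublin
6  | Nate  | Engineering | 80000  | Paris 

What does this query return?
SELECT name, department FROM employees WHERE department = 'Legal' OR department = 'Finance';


Filtering: department = 'Legal' OR 'Finance'
Matching: 1 rows

1 rows:
Iris, Legal


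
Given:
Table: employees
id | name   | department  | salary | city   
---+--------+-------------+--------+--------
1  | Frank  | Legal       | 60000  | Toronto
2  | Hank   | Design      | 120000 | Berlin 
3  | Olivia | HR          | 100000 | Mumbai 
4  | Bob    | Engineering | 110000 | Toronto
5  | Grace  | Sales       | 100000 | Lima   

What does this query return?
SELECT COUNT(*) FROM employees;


COUNT(*) counts all rows

5


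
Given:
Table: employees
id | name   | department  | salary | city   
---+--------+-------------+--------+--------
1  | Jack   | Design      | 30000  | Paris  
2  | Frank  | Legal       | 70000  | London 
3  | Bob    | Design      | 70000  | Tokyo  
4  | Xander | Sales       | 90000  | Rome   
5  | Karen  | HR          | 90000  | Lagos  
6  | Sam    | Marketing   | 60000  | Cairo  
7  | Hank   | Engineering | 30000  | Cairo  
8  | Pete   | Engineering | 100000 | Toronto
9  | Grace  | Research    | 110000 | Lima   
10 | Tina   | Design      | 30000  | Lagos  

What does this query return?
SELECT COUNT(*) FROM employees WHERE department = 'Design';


Counting rows where department = 'Design'
  Jack -> MATCH
  Bob -> MATCH
  Tina -> MATCH


3


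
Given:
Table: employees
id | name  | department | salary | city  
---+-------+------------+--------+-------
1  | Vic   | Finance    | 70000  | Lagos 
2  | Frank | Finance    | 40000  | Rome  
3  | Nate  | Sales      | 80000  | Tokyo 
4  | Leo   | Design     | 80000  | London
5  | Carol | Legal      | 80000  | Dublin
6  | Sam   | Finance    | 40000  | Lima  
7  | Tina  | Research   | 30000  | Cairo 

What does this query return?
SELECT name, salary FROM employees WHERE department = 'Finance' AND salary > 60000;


Filtering: department = 'Finance' AND salary > 60000
Matching: 1 rows

1 rows:
Vic, 70000


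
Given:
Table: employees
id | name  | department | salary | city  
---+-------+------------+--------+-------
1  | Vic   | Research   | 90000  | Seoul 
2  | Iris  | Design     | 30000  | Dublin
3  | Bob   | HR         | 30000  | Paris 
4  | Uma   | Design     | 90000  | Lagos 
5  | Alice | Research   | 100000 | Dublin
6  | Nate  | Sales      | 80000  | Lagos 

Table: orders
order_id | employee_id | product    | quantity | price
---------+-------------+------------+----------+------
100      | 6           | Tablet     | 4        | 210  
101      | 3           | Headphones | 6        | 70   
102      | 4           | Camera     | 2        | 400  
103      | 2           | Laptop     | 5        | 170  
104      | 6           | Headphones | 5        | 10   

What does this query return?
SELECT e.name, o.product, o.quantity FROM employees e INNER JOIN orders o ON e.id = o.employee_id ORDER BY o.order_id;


Joining employees.id = orders.employee_id:
  employee Nate (id=6) -> order Tablet
  employee Bob (id=3) -> order Headphones
  employee Uma (id=4) -> order Camera
  employee Iris (id=2) -> order Laptop
  employee Nate (id=6) -> order Headphones


5 rows:
Nate, Tablet, 4
Bob, Headphones, 6
Uma, Camera, 2
Iris, Laptop, 5
Nate, Headphones, 5


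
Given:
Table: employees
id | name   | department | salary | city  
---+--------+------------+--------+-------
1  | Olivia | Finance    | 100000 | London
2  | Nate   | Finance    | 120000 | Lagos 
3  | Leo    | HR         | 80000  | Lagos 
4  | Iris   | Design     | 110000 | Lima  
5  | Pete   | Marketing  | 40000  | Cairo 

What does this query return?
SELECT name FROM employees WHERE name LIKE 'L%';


LIKE 'L%' matches names starting with 'L'
Matching: 1

1 rows:
Leo


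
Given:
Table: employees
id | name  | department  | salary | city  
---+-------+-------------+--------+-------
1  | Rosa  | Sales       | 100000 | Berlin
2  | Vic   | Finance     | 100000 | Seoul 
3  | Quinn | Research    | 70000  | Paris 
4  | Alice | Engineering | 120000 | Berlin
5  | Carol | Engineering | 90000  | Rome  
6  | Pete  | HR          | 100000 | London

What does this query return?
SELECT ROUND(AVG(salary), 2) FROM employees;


SUM(salary) = 580000
COUNT = 6
ROUND(AVG, 2) = ROUND(580000 / 6, 2) = 96666.67

96666.67


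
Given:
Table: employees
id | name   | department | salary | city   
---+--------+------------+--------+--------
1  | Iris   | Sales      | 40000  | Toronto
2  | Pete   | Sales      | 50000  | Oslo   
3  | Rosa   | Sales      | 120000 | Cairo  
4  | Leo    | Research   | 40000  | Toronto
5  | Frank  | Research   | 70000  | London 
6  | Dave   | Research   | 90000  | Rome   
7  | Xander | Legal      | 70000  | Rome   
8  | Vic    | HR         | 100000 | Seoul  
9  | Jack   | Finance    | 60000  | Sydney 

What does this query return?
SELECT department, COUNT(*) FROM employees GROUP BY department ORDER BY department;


Assigning each row to its department group:
  Iris -> Sales
  Pete -> Sales
  Rosa -> Sales
  Leo -> Research
  Frank -> Research
  Dave -> Research
  Xander -> Legal
  Vic -> HR
  Jack -> Finance


5 groups:
Finance, 1
HR, 1
Legal, 1
Research, 3
Sales, 3


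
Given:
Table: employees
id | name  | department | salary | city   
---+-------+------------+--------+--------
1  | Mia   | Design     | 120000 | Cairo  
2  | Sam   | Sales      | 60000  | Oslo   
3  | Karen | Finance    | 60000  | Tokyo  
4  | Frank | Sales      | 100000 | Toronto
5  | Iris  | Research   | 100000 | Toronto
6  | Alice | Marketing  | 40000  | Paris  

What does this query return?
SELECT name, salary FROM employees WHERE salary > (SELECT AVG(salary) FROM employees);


Subquery: AVG(salary) = 80000.0
Filtering: salary > 80000.0
  Mia (120000) -> MATCH
  Frank (100000) -> MATCH
  Iris (100000) -> MATCH


3 rows:
Mia, 120000
Frank, 100000
Iris, 100000


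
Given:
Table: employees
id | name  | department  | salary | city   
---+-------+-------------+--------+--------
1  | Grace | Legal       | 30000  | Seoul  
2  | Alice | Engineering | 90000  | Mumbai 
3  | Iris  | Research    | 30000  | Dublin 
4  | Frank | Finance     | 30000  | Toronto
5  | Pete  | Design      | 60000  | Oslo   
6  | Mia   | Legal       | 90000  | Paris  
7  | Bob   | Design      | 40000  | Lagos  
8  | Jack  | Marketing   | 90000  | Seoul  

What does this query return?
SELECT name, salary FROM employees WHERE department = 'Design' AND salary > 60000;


Filtering: department = 'Design' AND salary > 60000
Matching: 0 rows

Empty result set (0 rows)


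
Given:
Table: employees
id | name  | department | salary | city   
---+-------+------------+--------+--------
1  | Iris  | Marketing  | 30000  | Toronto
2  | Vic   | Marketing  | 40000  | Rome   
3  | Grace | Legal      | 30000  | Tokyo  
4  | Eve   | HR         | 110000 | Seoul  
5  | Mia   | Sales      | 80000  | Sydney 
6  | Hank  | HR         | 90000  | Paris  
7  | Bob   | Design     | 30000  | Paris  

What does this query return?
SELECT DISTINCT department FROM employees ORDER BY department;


All 'department' values (row order): Marketing, Marketing, Legal, HR, Sales, HR, Design
Removing duplicates leaves 5 unique value(s).

5 values:
Design
HR
Legal
Marketing
Sales


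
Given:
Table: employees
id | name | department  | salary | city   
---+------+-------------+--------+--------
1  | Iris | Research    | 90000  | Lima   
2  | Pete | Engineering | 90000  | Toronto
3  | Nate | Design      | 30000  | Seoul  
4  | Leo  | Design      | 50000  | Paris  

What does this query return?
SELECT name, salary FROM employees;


Projecting columns: name, salary

4 rows:
Iris, 90000
Pete, 90000
Nate, 30000
Leo, 50000


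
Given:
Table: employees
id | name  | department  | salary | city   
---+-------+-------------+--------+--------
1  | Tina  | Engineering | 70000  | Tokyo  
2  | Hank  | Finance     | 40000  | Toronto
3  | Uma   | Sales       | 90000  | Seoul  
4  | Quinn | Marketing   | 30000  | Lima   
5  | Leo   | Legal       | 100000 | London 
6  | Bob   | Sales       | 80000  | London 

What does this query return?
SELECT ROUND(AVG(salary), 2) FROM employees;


SUM(salary) = 410000
COUNT = 6
ROUND(AVG, 2) = ROUND(410000 / 6, 2) = 68333.33

68333.33


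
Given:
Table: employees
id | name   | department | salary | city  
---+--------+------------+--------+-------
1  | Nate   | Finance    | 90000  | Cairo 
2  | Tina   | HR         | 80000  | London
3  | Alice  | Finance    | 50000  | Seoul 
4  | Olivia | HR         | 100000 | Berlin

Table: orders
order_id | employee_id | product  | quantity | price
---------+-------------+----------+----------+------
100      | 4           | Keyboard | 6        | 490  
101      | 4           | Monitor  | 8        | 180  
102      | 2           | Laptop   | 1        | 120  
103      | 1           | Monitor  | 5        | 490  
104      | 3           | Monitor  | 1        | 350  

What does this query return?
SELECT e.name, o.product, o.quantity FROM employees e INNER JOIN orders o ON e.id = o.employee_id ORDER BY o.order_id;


Joining employees.id = orders.employee_id:
  employee Olivia (id=4) -> order Keyboard
  employee Olivia (id=4) -> order Monitor
  employee Tina (id=2) -> order Laptop
  employee Nate (id=1) -> order Monitor
  employee Alice (id=3) -> order Monitor


5 rows:
Olivia, Keyboard, 6
Olivia, Monitor, 8
Tina, Laptop, 1
Nate, Monitor, 5
Alice, Monitor, 1


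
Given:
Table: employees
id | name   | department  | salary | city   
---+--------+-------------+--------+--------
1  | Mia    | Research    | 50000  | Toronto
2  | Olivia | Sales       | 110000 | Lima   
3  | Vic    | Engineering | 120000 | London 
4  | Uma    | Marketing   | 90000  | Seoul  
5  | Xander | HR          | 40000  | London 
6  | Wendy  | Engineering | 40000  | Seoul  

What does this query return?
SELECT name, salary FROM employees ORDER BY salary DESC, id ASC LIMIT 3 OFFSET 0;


Sort by salary DESC (id ASC tiebreak), then skip 0 and take 3
Rows 1 through 3

3 rows:
Vic, 120000
Olivia, 110000
Uma, 90000


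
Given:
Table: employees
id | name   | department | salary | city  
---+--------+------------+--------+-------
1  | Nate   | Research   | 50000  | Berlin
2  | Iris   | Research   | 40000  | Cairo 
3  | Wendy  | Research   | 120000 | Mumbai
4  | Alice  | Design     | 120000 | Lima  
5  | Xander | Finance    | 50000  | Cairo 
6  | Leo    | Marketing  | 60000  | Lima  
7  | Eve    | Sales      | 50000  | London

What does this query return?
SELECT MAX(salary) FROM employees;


Salaries: 50000, 40000, 120000, 120000, 50000, 60000, 50000
MAX = 120000

120000


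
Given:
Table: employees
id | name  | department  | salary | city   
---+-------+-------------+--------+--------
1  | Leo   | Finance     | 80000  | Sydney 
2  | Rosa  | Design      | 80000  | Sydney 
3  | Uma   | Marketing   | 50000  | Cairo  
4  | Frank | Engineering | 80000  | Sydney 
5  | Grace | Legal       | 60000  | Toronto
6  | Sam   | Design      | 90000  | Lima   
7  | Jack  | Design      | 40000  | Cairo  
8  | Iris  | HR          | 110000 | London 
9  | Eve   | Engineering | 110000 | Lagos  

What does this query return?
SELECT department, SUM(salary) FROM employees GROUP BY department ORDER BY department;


Summing salary within each department:
  Design: 80000 + 90000 + 40000 = 210000
  Engineering: 80000 + 110000 = 190000
  Finance: 80000 = 80000
  HR: 110000 = 110000
  Legal: 60000 = 60000
  Marketing: 50000 = 50000


6 groups:
Design, 210000
Engineering, 190000
Finance, 80000
HR, 110000
Legal, 60000
Marketing, 50000


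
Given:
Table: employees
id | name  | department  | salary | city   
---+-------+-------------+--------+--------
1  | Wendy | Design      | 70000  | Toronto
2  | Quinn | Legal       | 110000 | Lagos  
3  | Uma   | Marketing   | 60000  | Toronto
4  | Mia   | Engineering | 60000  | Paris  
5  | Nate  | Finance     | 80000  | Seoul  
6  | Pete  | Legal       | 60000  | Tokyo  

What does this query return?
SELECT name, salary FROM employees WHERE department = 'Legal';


Filtering: department = 'Legal'
Matching rows: 2

2 rows:
Quinn, 110000
Pete, 60000


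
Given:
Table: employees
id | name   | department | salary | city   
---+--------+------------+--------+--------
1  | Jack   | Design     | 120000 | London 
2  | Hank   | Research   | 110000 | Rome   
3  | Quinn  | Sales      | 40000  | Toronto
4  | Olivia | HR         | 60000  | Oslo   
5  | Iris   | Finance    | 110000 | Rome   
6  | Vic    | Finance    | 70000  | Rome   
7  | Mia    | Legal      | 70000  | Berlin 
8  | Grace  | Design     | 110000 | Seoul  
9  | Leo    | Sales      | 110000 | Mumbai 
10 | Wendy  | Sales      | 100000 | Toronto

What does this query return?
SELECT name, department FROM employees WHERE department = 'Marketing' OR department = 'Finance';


Filtering: department = 'Marketing' OR 'Finance'
Matching: 2 rows

2 rows:
Iris, Finance
Vic, Finance


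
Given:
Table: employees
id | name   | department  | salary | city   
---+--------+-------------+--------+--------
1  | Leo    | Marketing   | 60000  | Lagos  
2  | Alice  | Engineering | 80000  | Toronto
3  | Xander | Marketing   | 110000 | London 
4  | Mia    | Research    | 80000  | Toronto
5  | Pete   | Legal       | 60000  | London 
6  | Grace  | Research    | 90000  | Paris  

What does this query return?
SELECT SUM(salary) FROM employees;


SUM(salary) = 60000 + 80000 + 110000 + 80000 + 60000 + 90000 = 480000

480000


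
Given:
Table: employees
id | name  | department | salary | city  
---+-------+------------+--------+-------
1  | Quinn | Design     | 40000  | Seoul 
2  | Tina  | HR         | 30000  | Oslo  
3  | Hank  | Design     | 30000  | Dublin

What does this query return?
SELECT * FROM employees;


SELECT * returns all 3 rows with all columns

3 rows:
1, Quinn, Design, 40000, Seoul
2, Tina, HR, 30000, Oslo
3, Hank, Design, 30000, Dublin


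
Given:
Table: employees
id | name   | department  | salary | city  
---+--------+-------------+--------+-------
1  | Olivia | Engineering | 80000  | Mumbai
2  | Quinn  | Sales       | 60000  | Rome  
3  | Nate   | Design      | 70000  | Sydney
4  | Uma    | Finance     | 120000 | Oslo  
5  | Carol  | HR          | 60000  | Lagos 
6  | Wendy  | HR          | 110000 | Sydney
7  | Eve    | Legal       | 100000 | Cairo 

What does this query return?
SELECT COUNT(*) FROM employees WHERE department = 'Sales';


Counting rows where department = 'Sales'
  Quinn -> MATCH


1


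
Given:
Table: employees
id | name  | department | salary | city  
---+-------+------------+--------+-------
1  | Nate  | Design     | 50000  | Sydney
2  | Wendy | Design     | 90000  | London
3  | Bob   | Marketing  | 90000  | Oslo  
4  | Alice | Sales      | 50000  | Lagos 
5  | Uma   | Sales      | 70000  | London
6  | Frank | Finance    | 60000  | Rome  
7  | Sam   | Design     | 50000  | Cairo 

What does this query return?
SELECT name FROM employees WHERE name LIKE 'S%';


LIKE 'S%' matches names starting with 'S'
Matching: 1

1 rows:
Sam


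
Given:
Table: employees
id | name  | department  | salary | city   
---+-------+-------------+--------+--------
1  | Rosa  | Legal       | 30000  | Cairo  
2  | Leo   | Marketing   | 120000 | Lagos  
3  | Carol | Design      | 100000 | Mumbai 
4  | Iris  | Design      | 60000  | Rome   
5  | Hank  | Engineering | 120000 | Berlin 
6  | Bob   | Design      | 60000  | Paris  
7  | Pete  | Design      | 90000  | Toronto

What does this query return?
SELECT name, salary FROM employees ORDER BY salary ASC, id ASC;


Sorting by salary ASC, then id ASC for ties

7 rows:
Rosa, 30000
Iris, 60000
Bob, 60000
Pete, 90000
Carol, 100000
Leo, 120000
Hank, 120000


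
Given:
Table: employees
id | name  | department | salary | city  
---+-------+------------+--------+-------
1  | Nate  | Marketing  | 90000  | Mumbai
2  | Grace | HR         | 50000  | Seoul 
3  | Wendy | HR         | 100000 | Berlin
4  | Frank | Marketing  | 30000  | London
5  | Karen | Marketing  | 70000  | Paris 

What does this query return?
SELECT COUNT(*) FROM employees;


COUNT(*) counts all rows

5


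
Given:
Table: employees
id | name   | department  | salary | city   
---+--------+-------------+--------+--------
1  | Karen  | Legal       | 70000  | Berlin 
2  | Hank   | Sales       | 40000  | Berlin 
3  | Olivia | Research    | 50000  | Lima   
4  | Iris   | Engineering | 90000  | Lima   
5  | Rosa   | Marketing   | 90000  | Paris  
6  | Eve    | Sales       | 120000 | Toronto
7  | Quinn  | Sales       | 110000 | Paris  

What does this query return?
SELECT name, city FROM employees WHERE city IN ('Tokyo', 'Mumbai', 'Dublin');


Filtering: city IN ('Tokyo', 'Mumbai', 'Dublin')
Matching: 0 rows

Empty result set (0 rows)


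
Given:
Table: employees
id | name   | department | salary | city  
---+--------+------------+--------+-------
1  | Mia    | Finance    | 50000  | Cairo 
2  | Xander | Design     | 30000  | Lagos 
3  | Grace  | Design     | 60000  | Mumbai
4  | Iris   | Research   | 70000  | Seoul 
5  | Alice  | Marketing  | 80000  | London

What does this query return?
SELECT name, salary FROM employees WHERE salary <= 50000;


Filtering: salary <= 50000
Matching: 2 rows

2 rows:
Mia, 50000
Xander, 30000


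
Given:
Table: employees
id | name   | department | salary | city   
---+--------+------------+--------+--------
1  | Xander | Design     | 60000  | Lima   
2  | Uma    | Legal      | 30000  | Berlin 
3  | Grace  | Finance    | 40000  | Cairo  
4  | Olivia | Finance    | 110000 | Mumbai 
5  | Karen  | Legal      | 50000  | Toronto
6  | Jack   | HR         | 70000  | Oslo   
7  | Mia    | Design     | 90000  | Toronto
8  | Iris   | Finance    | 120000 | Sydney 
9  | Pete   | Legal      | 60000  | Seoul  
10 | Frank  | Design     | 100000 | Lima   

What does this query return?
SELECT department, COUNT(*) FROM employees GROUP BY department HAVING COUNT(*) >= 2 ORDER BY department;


Groups with count >= 2:
  Design: 3 -> PASS
  Finance: 3 -> PASS
  Legal: 3 -> PASS
  HR: 1 -> filtered out


3 groups:
Design, 3
Finance, 3
Legal, 3


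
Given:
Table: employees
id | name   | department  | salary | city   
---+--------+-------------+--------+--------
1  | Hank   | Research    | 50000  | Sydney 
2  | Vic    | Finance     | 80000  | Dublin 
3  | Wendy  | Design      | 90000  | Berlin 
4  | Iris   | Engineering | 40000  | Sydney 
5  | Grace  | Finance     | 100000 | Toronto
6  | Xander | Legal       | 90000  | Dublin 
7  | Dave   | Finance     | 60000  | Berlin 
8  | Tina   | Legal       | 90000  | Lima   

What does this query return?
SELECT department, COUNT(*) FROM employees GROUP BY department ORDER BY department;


Assigning each row to its department group:
  Hank -> Research
  Vic -> Finance
  Wendy -> Design
  Iris -> Engineering
  Grace -> Finance
  Xander -> Legal
  Dave -> Finance
  Tina -> Legal


5 groups:
Design, 1
Engineering, 1
Finance, 3
Legal, 2
Research, 1


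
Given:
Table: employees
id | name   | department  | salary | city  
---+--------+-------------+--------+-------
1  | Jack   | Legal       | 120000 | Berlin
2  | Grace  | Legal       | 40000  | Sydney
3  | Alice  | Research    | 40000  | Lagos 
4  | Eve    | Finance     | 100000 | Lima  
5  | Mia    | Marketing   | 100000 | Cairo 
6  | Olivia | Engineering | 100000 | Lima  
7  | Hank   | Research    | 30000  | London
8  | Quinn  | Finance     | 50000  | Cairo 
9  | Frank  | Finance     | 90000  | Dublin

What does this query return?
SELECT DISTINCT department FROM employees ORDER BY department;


All 'department' values (row order): Legal, Legal, Research, Finance, Marketing, Engineering, Research, Finance, Finance
Removing duplicates leaves 5 unique value(s).

5 values:
Engineering
Finance
Legal
Marketing
Research


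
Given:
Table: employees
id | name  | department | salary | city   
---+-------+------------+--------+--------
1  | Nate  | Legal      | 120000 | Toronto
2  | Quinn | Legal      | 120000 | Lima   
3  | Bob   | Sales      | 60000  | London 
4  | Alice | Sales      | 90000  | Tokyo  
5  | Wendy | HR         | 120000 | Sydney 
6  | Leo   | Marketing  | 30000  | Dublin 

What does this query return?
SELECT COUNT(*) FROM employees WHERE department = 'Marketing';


Counting rows where department = 'Marketing'
  Leo -> MATCH


1


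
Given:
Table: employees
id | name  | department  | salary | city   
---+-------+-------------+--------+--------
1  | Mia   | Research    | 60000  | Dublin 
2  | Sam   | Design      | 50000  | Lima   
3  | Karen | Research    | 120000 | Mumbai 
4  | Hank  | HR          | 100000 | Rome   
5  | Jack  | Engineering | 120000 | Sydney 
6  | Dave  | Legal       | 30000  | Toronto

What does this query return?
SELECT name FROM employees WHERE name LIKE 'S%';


LIKE 'S%' matches names starting with 'S'
Matching: 1

1 rows:
Sam


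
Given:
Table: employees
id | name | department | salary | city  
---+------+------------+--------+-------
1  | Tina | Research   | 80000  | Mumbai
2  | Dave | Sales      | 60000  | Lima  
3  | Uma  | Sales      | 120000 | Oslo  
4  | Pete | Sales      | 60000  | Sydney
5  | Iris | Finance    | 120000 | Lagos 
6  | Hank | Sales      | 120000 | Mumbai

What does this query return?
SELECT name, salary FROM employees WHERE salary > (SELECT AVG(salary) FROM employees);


Subquery: AVG(salary) = 93333.33
Filtering: salary > 93333.33
  Uma (120000) -> MATCH
  Iris (120000) -> MATCH
  Hank (120000) -> MATCH


3 rows:
Uma, 120000
Iris, 120000
Hank, 120000


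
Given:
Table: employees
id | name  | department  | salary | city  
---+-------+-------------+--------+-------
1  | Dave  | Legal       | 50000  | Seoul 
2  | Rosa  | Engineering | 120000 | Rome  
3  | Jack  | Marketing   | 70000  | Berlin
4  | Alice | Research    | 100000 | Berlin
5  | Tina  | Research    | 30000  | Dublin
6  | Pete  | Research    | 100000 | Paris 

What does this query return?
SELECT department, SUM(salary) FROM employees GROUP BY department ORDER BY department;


Summing salary within each department:
  Engineering: 120000 = 120000
  Legal: 50000 = 50000
  Marketing: 70000 = 70000
  Research: 100000 + 30000 + 100000 = 230000


4 groups:
Engineering, 120000
Legal, 50000
Marketing, 70000
Research, 230000


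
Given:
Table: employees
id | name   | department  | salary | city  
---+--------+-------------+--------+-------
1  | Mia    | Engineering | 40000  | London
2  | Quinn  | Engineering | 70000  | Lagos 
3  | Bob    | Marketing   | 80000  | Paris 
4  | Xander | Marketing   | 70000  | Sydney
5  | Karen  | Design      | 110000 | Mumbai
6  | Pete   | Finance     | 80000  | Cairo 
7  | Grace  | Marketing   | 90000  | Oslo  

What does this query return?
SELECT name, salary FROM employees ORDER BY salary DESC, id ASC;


Sorting by salary DESC, then id ASC for ties

7 rows:
Karen, 110000
Grace, 90000
Bob, 80000
Pete, 80000
Quinn, 70000
Xander, 70000
Mia, 40000


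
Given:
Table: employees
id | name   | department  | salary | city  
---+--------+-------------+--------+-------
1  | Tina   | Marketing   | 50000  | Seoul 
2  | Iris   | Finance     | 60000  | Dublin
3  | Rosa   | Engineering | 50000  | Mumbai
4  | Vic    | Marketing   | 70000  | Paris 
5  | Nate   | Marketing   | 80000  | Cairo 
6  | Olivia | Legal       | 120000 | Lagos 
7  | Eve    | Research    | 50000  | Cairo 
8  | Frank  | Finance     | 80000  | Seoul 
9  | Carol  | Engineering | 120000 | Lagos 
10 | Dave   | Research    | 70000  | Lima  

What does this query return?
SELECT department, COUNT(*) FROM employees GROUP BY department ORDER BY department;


Assigning each row to its department group:
  Tina -> Marketing
  Iris -> Finance
  Rosa -> Engineering
  Vic -> Marketing
  Nate -> Marketing
  Olivia -> Legal
  Eve -> Research
  Frank -> Finance
  Carol -> Engineering
  Dave -> Research


5 groups:
Engineering, 2
Finance, 2
Legal, 1
Marketing, 3
Research, 2


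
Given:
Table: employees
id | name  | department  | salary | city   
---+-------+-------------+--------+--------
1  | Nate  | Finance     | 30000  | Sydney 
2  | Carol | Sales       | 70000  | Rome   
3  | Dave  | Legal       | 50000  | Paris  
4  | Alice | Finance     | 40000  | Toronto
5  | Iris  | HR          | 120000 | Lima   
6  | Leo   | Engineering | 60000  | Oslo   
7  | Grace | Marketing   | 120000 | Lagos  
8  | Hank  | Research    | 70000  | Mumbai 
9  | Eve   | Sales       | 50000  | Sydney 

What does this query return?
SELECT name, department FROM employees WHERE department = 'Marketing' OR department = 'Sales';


Filtering: department = 'Marketing' OR 'Sales'
Matching: 3 rows

3 rows:
Carol, Sales
Grace, Marketing
Eve, Sales


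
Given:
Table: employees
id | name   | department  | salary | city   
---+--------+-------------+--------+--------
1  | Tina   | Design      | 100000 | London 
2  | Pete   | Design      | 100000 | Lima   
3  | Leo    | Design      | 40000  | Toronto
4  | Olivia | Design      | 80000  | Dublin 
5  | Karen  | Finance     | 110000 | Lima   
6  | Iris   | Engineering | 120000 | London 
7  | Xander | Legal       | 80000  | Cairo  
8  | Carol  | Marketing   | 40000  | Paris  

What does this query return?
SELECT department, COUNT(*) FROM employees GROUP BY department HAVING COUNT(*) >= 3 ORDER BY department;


Groups with count >= 3:
  Design: 4 -> PASS
  Engineering: 1 -> filtered out
  Finance: 1 -> filtered out
  Legal: 1 -> filtered out
  Marketing: 1 -> filtered out


1 groups:
Design, 4


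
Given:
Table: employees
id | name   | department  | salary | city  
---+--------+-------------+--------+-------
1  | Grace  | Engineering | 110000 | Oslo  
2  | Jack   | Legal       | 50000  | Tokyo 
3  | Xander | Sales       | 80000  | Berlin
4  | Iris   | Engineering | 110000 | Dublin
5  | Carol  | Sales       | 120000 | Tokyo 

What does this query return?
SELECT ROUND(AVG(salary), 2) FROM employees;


SUM(salary) = 470000
COUNT = 5
ROUND(AVG, 2) = ROUND(470000 / 5, 2) = 94000.0

94000.0


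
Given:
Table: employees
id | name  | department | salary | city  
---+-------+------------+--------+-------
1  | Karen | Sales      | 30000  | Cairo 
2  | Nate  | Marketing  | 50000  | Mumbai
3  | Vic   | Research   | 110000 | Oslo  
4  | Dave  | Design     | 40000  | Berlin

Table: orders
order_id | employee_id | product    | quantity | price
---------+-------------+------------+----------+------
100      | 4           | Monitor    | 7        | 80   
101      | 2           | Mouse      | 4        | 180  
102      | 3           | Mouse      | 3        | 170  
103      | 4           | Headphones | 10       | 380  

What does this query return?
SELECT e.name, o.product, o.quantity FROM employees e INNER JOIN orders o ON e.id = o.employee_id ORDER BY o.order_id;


Joining employees.id = orders.employee_id:
  employee Dave (id=4) -> order Monitor
  employee Nate (id=2) -> order Mouse
  employee Vic (id=3) -> order Mouse
  employee Dave (id=4) -> order Headphones


4 rows:
Dave, Monitor, 7
Nate, Mouse, 4
Vic, Mouse, 3
Dave, Headphones, 10


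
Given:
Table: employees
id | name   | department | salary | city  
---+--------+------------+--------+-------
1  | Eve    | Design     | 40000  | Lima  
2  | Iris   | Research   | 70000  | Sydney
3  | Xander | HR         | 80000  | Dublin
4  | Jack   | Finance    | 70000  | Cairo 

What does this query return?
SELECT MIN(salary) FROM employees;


Salaries: 40000, 70000, 80000, 70000
MIN = 40000

40000


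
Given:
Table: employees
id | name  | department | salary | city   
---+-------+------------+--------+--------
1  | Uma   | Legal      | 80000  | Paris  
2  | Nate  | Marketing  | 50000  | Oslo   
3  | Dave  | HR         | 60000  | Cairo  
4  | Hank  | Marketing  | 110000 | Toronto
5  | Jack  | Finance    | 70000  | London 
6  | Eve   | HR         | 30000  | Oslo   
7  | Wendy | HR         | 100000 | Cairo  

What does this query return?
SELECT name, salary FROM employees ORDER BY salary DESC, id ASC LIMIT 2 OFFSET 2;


Sort by salary DESC (id ASC tiebreak), then skip 2 and take 2
Rows 3 through 4

2 rows:
Uma, 80000
Jack, 70000
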